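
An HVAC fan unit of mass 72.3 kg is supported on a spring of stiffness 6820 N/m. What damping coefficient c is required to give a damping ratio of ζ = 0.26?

365 N·s/m

c_c = 2√(k·m) = 2√(6820 × 72.3) = 1404 N·s/m.
c = ζ·c_c = 0.26 × 1404 = 365.1 N·s/m.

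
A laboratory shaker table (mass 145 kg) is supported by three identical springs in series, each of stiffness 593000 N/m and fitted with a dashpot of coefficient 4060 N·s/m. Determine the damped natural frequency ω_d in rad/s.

Series springs: 1/k_eq = 3/593000, so k_eq = 593000/3 = 197700 N/m.
ω_n = √(k_eq/m) = √(197700/145) = 36.92 rad/s.
Critical damping c_c = 2√(k_eq·m) = 2√(197700 × 145) = 10710 N·s/m, so ζ = c/c_c = 4060/10710 = 0.3792.
ω_d = ω_n√(1 − ζ²) = 36.92 × √(1 − 0.144) = 34.16 rad/s.

34.2 rad/s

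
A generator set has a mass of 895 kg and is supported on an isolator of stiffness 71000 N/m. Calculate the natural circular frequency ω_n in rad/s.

ω_n = √(k/m) = √(71000/895) = √79.33 = 8.907 rad/s.

8.91 rad/s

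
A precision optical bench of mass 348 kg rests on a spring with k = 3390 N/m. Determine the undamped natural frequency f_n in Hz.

ω_n = √(k/m) = √(3390/348) = √9.741 = 3.121 rad/s.
f_n = ω_n/(2π) = 3.121/6.283 = 0.4967 Hz.

0.497 Hz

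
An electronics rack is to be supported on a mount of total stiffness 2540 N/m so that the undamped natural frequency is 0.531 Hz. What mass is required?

ω_n = 2πf_n = 2π × 0.531 = 3.336 rad/s.
m = k/ω_n² = 2540/3.336² = 2540/11.13 = 228.2 kg.

228 kg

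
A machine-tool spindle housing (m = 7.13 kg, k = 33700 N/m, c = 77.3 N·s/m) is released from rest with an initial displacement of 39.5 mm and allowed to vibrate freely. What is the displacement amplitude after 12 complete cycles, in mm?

0.102 mm

ζ = c/(2√(km)) = 77.3/(2√(33700 × 7.13)) = 77.3/980.4 = 0.07885.
Logarithmic decrement δ = 2πζ/√(1 − ζ²) = 2π × 0.07885/√(1 − 0.00622) = 0.4970.
After n cycles, x_n/x₀ = e^(−nδ), so x_12 = 39.5 × e^(−12 × 0.4970) = 39.5 × 0.002571 = 0.1015 mm.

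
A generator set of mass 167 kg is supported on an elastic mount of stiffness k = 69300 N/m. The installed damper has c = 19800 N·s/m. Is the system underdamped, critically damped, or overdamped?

c_c = 2√(k·m) = 6804 N·s/m; ζ = c/c_c = 19800/6804 = 2.91.
Since ζ > 1 the system is overdamped.

overdamped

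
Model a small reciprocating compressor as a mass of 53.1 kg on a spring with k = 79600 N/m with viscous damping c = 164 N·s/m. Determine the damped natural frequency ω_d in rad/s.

38.7 rad/s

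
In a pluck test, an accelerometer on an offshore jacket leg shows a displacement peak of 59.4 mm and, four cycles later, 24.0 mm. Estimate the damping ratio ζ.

Logarithmic decrement δ = (1/n)·ln(x₀/x_n) = (1/4)·ln(59.4/24.0) = (1/4)·ln(2.475) = 0.2266.
ζ = δ/√(4π² + δ²) = 0.2266/√(39.48 + 0.0513) = 0.2266/6.287 = 0.03603.

0.0360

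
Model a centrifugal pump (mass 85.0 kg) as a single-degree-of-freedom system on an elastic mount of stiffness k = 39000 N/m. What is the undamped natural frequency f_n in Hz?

ω_n = √(k/m) = √(39000/85.0) = √458.8 = 21.42 rad/s.
f_n = ω_n/(2π) = 21.42/6.283 = 3.409 Hz.

3.41 Hz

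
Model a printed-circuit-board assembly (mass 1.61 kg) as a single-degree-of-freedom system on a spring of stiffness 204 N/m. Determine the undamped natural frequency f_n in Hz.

ω_n = √(k/m) = √(204.0/1.61) = √126.7 = 11.26 rad/s.
f_n = ω_n/(2π) = 11.26/6.283 = 1.792 Hz.

1.79 Hz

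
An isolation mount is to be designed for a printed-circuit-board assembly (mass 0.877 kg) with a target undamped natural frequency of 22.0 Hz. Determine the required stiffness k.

16800 N/m

ω_n = 2πf_n = 2π × 22.0 = 138.2 rad/s.
k = m·ω_n² = 0.877 × 138.2² = 0.877 × 19110 = 16760 N/m.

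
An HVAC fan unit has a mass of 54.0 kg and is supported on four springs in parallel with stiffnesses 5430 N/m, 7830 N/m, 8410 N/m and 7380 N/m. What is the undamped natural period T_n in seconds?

0.271 s

Parallel springs add: k_eq = 5430 + 7830 + 8410 + 7380 = 29050 N/m.
ω_n = √(k_eq/m) = √(29050/54.0) = √538.0 = 23.19 rad/s.
T_n = 2π/ω_n = 6.283/23.19 = 0.2709 s.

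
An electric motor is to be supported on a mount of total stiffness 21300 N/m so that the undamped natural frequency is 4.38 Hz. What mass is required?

28.1 kg

ω_n = 2πf_n = 2π × 4.38 = 27.52 rad/s.
m = k/ω_n² = 21300/27.52² = 21300/757.4 = 28.12 kg.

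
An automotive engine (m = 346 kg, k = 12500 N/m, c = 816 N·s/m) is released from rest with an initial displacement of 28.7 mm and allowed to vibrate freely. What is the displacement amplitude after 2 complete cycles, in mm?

ζ = c/(2√(km)) = 816/(2√(12500 × 346)) = 816/4159 = 0.1962.
Logarithmic decrement δ = 2πζ/√(1 − ζ²) = 2π × 0.1962/√(1 − 0.0385) = 1.257.
After n cycles, x_n/x₀ = e^(−nδ), so x_2 = 28.7 × e^(−2 × 1.257) = 28.7 × 0.08093 = 2.323 mm.

2.32 mm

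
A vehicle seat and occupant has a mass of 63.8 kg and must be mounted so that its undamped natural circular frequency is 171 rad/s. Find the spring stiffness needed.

1870000 N/m

k = m·ω_n² = 63.8 × 171.0² = 63.8 × 29240 = 1866000 N/m.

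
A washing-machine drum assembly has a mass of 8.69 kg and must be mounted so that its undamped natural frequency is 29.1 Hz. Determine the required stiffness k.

ω_n = 2πf_n = 2π × 29.1 = 182.8 rad/s.
k = m·ω_n² = 8.69 × 182.8² = 8.69 × 33430 = 290500 N/m.

291000 N/m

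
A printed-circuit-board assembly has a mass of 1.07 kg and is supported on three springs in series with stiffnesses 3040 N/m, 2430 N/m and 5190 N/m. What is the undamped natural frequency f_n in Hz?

Series springs: 1/k_eq = 1/3040 + 1/2430 + 1/5190 = 0.0009331, so k_eq = 1072 N/m.
ω_n = √(k_eq/m) = √(1072/1.07) = √1002 = 31.65 rad/s.
f_n = ω_n/(2π) = 31.65/6.283 = 5.037 Hz.

5.04 Hz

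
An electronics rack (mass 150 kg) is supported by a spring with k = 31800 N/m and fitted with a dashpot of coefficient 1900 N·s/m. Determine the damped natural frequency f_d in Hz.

2.09 Hz

ω_n = √(k/m) = √(31800/150) = 14.56 rad/s.
Critical damping c_c = 2√(k·m) = 2√(31800 × 150) = 4368 N·s/m, so ζ = c/c_c = 1900/4368 = 0.4350.
ω_d = ω_n√(1 − ζ²) = 14.56 × √(1 − 0.189) = 13.11 rad/s.
f_d = ω_d/(2π) = 2.087 Hz.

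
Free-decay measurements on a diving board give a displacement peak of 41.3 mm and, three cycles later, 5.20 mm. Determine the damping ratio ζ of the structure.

0.109

Logarithmic decrement δ = (1/n)·ln(x₀/x_n) = (1/3)·ln(41.3/5.20) = (1/3)·ln(7.942) = 0.6907.
ζ = δ/√(4π² + δ²) = 0.6907/√(39.48 + 0.477) = 0.6907/6.321 = 0.1093.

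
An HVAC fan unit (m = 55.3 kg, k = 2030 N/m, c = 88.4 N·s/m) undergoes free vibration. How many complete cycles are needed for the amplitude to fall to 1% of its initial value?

6 cycles

ζ = c/(2√(km)) = 88.4/(2√(2030 × 55.3)) = 88.4/670.1 = 0.1319.
Logarithmic decrement δ = 2πζ/√(1 − ζ²) = 2π × 0.1319/√(1 − 0.0174) = 0.8362.
x_n/x₀ = e^(−nδ) ≤ 0.01; take ln: n ≥ ln(1/0.01)/δ = 4.605/0.8362 = 5.507.
So 6 complete cycles are required.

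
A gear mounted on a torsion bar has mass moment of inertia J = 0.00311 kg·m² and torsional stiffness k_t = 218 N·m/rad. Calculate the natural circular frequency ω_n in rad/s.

265 rad/s

ω_n = √(k_t/J) = √(218/0.00311) = √70100 = 264.8 rad/s.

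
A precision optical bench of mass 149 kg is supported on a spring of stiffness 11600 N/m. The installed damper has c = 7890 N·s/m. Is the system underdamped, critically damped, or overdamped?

c_c = 2√(k·m) = 2629 N·s/m; ζ = c/c_c = 7890/2629 = 3.00.
Since ζ > 1 the system is overdamped.

overdamped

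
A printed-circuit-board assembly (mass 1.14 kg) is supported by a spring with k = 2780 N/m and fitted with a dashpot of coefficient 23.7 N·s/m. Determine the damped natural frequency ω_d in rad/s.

ω_n = √(k/m) = √(2780/1.14) = 49.38 rad/s.
Critical damping c_c = 2√(k·m) = 2√(2780 × 1.14) = 112.6 N·s/m, so ζ = c/c_c = 23.7/112.6 = 0.2105.
ω_d = ω_n√(1 − ζ²) = 49.38 × √(1 − 0.0443) = 48.28 rad/s.

48.3 rad/s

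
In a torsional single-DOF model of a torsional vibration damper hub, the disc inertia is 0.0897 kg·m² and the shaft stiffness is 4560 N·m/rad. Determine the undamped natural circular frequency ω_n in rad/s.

225 rad/s

ω_n = √(k_t/J) = √(4560/0.0897) = √50840 = 225.5 rad/s.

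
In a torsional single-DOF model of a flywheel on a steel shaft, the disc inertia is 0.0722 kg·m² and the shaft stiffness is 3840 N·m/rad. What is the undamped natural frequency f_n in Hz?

36.7 Hz

ω_n = √(k_t/J) = √(3840/0.0722) = √53190 = 230.6 rad/s.
f_n = ω_n/(2π) = 230.6/6.283 = 36.70 Hz.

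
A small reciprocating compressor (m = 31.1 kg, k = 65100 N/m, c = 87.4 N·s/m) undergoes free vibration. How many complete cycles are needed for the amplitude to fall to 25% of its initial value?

ζ = c/(2√(km)) = 87.4/(2√(65100 × 31.1)) = 87.4/2846 = 0.03071.
Logarithmic decrement δ = 2πζ/√(1 − ζ²) = 2π × 0.03071/√(1 − 0.000943) = 0.1931.
x_n/x₀ = e^(−nδ) ≤ 0.25; take ln: n ≥ ln(1/0.25)/δ = 1.386/0.1931 = 7.181.
So 8 complete cycles are required.

8 cycles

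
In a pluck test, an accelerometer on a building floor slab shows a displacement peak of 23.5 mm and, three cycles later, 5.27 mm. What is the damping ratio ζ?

Logarithmic decrement δ = (1/n)·ln(x₀/x_n) = (1/3)·ln(23.5/5.27) = (1/3)·ln(4.459) = 0.4983.
ζ = δ/√(4π² + δ²) = 0.4983/√(39.48 + 0.248) = 0.4983/6.303 = 0.07906.

0.0791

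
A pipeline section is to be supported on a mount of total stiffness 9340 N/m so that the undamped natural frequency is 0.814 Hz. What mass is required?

ω_n = 2πf_n = 2π × 0.814 = 5.115 rad/s.
m = k/ω_n² = 9340/5.115² = 9340/26.16 = 357.1 kg.

357 kg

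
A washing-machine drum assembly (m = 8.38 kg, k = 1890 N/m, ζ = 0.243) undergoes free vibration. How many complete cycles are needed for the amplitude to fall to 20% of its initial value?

2 cycles

Logarithmic decrement δ = 2πζ/√(1 − ζ²) = 2π × 0.2430/√(1 − 0.0590) = 1.574.
x_n/x₀ = e^(−nδ) ≤ 0.2; take ln: n ≥ ln(1/0.2)/δ = 1.609/1.574 = 1.023.
So 2 complete cycles are required.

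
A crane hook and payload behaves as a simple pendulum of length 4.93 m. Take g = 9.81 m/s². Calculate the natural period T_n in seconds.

4.45 s

For a simple pendulum ω_n = √(g/L) = √(9.81/4.93) = √1.990 = 1.411 rad/s.
T_n = 2π/ω_n = 6.283/1.411 = 4.454 s.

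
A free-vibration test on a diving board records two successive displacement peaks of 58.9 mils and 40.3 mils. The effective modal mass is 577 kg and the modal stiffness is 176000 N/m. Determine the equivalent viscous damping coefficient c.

1220 N·s/m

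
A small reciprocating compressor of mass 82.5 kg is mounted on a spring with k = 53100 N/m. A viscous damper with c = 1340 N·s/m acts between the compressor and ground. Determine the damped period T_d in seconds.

0.261 s

ω_n = √(k/m) = √(53100/82.5) = 25.37 rad/s.
Critical damping c_c = 2√(k·m) = 2√(53100 × 82.5) = 4186 N·s/m, so ζ = c/c_c = 1340/4186 = 0.3201.
ω_d = ω_n√(1 − ζ²) = 25.37 × √(1 − 0.102) = 24.04 rad/s.
T_d = 2π/ω_d = 0.2614 s.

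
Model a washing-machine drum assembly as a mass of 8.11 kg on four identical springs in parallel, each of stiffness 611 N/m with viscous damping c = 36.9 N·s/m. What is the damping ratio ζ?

0.131

Parallel springs add: k_eq = 4 × 611 = 2444 N/m.
ω_n = √(k_eq/m) = √(2444/8.11) = 17.36 rad/s.
Critical damping c_c = 2√(k_eq·m) = 2√(2444 × 8.11) = 281.6 N·s/m, so ζ = c/c_c = 36.9/281.6 = 0.1310.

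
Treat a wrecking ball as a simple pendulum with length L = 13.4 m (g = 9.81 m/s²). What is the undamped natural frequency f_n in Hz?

0.136 Hz

For a simple pendulum ω_n = √(g/L) = √(9.81/13.4) = √0.7321 = 0.8556 rad/s.
f_n = ω_n/(2π) = 0.8556/6.283 = 0.1362 Hz.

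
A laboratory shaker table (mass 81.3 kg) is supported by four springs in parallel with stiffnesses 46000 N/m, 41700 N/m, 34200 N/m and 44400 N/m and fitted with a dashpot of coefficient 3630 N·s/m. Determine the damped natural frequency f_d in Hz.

6.26 Hz

Parallel springs add: k_eq = 46000 + 41700 + 34200 + 44400 = 166300 N/m.
ω_n = √(k_eq/m) = √(166300/81.3) = 45.23 rad/s.
Critical damping c_c = 2√(k_eq·m) = 2√(166300 × 81.3) = 7354 N·s/m, so ζ = c/c_c = 3630/7354 = 0.4936.
ω_d = ω_n√(1 − ζ²) = 45.23 × √(1 − 0.244) = 39.33 rad/s.
f_d = ω_d/(2π) = 6.260 Hz.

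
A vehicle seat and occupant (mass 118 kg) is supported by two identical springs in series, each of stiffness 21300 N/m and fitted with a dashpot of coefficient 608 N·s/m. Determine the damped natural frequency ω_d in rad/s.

9.14 rad/s

Series springs: 1/k_eq = 2/21300, so k_eq = 21300/2 = 10650 N/m.
ω_n = √(k_eq/m) = √(10650/118) = 9.500 rad/s.
Critical damping c_c = 2√(k_eq·m) = 2√(10650 × 118) = 2242 N·s/m, so ζ = c/c_c = 608/2242 = 0.2712.
ω_d = ω_n√(1 − ζ²) = 9.500 × √(1 − 0.0735) = 9.144 rad/s.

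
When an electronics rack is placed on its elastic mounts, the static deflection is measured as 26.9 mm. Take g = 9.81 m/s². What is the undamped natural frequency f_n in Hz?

ω_n = √(g/δ_st) = √(9.81/0.0269) = √364.7 = 19.10 rad/s.
f_n = ω_n/(2π) = 19.10/6.283 = 3.039 Hz.

3.04 Hz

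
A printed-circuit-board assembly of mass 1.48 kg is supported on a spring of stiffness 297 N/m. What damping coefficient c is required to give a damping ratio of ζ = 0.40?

c_c = 2√(k·m) = 2√(297.0 × 1.48) = 41.93 N·s/m.
c = ζ·c_c = 0.40 × 41.93 = 16.77 N·s/m.

16.8 N·s/m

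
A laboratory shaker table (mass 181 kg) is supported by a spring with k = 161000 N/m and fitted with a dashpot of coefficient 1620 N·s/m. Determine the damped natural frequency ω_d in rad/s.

29.5 rad/s

ω_n = √(k/m) = √(161000/181) = 29.82 rad/s.
Critical damping c_c = 2√(k·m) = 2√(161000 × 181) = 10800 N·s/m, so ζ = c/c_c = 1620/10800 = 0.1500.
ω_d = ω_n√(1 − ζ²) = 29.82 × √(1 − 0.0225) = 29.49 rad/s.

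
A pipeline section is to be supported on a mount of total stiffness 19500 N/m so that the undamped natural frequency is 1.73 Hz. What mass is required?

165 kg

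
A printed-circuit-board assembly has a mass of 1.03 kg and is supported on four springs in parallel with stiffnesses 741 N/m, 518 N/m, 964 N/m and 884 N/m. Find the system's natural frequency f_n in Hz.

Parallel springs add: k_eq = 741 + 518 + 964 + 884 = 3107 N/m.
ω_n = √(k_eq/m) = √(3107/1.03) = √3017 = 54.92 rad/s.
f_n = ω_n/(2π) = 54.92/6.283 = 8.741 Hz.

8.74 Hz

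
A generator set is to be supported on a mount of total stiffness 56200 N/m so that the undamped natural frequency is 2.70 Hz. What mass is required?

ω_n = 2πf_n = 2π × 2.70 = 16.96 rad/s.
m = k/ω_n² = 56200/16.96² = 56200/287.8 = 195.3 kg.

195 kg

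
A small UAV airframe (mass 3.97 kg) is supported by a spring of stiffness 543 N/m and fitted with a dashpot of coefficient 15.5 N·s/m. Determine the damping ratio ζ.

0.167

ω_n = √(k/m) = √(543.0/3.97) = 11.70 rad/s.
Critical damping c_c = 2√(k·m) = 2√(543.0 × 3.97) = 92.86 N·s/m, so ζ = c/c_c = 15.5/92.86 = 0.1669.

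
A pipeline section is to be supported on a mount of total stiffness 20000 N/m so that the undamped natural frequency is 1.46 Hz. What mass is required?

238 kg

ω_n = 2πf_n = 2π × 1.46 = 9.173 rad/s.
m = k/ω_n² = 20000/9.173² = 20000/84.15 = 237.7 kg.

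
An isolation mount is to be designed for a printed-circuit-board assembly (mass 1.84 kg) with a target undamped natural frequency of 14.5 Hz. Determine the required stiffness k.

ω_n = 2πf_n = 2π × 14.5 = 91.11 rad/s.
k = m·ω_n² = 1.84 × 91.11² = 1.84 × 8300 = 15270 N/m.

15300 N/m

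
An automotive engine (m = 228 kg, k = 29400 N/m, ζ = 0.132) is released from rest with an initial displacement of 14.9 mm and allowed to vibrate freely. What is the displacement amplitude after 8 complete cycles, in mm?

Logarithmic decrement δ = 2πζ/√(1 − ζ²) = 2π × 0.1320/√(1 − 0.0174) = 0.8367.
After n cycles, x_n/x₀ = e^(−nδ), so x_8 = 14.9 × e^(−8 × 0.8367) = 14.9 × 0.001239 = 0.01846 mm.

0.0185 mm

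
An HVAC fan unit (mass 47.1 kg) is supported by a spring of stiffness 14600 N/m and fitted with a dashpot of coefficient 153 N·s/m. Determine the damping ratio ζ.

ω_n = √(k/m) = √(14600/47.1) = 17.61 rad/s.
Critical damping c_c = 2√(k·m) = 2√(14600 × 47.1) = 1659 N·s/m, so ζ = c/c_c = 153/1659 = 0.09225.

0.0923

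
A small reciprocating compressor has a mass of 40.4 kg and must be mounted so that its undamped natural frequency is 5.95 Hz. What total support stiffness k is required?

ω_n = 2πf_n = 2π × 5.95 = 37.38 rad/s.
k = m·ω_n² = 40.4 × 37.38² = 40.4 × 1398 = 56460 N/m.

56500 N/m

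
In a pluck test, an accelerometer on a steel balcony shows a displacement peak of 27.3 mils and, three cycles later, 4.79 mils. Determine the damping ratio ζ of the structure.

Logarithmic decrement δ = (1/n)·ln(x₀/x_n) = (1/3)·ln(27.3/4.79) = (1/3)·ln(5.699) = 0.5801.
ζ = δ/√(4π² + δ²) = 0.5801/√(39.48 + 0.337) = 0.5801/6.310 = 0.09194.

0.0919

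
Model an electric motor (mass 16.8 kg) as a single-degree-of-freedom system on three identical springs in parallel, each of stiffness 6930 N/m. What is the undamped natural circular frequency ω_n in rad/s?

35.2 rad/s

Parallel springs add: k_eq = 3 × 6930 = 20790 N/m.
ω_n = √(k_eq/m) = √(20790/16.8) = √1238 = 35.18 rad/s.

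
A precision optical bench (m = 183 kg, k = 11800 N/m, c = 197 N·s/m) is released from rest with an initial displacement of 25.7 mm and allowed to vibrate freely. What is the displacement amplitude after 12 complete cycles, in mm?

ζ = c/(2√(km)) = 197/(2√(11800 × 183)) = 197/2939 = 0.06703.
Logarithmic decrement δ = 2πζ/√(1 − ζ²) = 2π × 0.06703/√(1 − 0.00449) = 0.4221.
After n cycles, x_n/x₀ = e^(−nδ), so x_12 = 25.7 × e^(−12 × 0.4221) = 25.7 × 0.006312 = 0.1622 mm.

0.162 mm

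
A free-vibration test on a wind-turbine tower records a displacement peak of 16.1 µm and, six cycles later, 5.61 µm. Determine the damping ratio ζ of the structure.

0.0280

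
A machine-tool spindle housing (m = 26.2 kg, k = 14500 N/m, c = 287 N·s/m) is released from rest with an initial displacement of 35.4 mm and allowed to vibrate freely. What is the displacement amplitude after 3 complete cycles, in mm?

ζ = c/(2√(km)) = 287/(2√(14500 × 26.2)) = 287/1233 = 0.2328.
Logarithmic decrement δ = 2πζ/√(1 − ζ²) = 2π × 0.2328/√(1 − 0.0542) = 1.504.
After n cycles, x_n/x₀ = e^(−nδ), so x_3 = 35.4 × e^(−3 × 1.504) = 35.4 × 0.01097 = 0.3884 mm.

0.388 mm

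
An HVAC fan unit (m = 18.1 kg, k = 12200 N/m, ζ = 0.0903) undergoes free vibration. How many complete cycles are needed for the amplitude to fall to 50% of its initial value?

2 cycles

Logarithmic decrement δ = 2πζ/√(1 − ζ²) = 2π × 0.09030/√(1 − 0.00815) = 0.5697.
x_n/x₀ = e^(−nδ) ≤ 0.5; take ln: n ≥ ln(1/0.5)/δ = 0.6931/0.5697 = 1.217.
So 2 complete cycles are required.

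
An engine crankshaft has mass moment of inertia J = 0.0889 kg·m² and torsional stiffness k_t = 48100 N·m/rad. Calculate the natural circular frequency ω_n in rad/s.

736 rad/s

ω_n = √(k_t/J) = √(48100/0.0889) = √541100 = 735.6 rad/s.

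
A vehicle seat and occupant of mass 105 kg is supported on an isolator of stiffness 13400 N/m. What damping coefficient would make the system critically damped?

2370 N·s/m

c_c = 2√(k·m) = 2√(13400 × 105) = 2 × 1186 = 2372 N·s/m.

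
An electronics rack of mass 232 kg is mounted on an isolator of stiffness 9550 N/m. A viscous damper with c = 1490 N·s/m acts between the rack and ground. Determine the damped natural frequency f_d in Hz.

0.884 Hz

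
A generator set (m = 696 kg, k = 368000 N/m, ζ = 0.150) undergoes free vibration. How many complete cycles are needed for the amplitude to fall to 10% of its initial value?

3 cycles

Logarithmic decrement δ = 2πζ/√(1 − ζ²) = 2π × 0.1500/√(1 − 0.0225) = 0.9533.
x_n/x₀ = e^(−nδ) ≤ 0.1; take ln: n ≥ ln(1/0.1)/δ = 2.303/0.9533 = 2.415.
So 3 complete cycles are required.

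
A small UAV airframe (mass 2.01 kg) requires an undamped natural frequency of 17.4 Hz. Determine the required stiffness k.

24000 N/m

ω_n = 2πf_n = 2π × 17.4 = 109.3 rad/s.
k = m·ω_n² = 2.01 × 109.3² = 2.01 × 11950 = 24020 N/m.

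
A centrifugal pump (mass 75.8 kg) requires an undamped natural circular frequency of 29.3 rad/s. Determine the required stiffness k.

65100 N/m

k = m·ω_n² = 75.8 × 29.30² = 75.8 × 858.5 = 65070 N/m.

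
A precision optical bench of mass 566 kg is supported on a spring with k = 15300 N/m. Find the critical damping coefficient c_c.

5890 N·s/m

c_c = 2√(k·m) = 2√(15300 × 566) = 2 × 2943 = 5886 N·s/m.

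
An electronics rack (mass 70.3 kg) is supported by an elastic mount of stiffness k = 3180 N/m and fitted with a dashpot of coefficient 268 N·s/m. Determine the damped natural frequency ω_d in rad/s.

ω_n = √(k/m) = √(3180/70.3) = 6.726 rad/s.
Critical damping c_c = 2√(k·m) = 2√(3180 × 70.3) = 945.6 N·s/m, so ζ = c/c_c = 268/945.6 = 0.2834.
ω_d = ω_n√(1 − ζ²) = 6.726 × √(1 − 0.0803) = 6.450 rad/s.

6.45 rad/s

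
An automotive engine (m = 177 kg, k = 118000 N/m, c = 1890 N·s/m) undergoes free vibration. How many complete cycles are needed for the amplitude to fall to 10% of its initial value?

ζ = c/(2√(km)) = 1890/(2√(118000 × 177)) = 1890/9140 = 0.2068.
Logarithmic decrement δ = 2πζ/√(1 − ζ²) = 2π × 0.2068/√(1 − 0.0428) = 1.328.
x_n/x₀ = e^(−nδ) ≤ 0.1; take ln: n ≥ ln(1/0.1)/δ = 2.303/1.328 = 1.734.
So 2 complete cycles are required.

2 cycles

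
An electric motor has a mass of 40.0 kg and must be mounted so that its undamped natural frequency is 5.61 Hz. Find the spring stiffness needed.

49700 N/m

ω_n = 2πf_n = 2π × 5.61 = 35.25 rad/s.
k = m·ω_n² = 40.0 × 35.25² = 40.0 × 1242 = 49700 N/m.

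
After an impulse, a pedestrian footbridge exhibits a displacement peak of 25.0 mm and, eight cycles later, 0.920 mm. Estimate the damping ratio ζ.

Logarithmic decrement δ = (1/n)·ln(x₀/x_n) = (1/8)·ln(25.0/0.920) = (1/8)·ln(27.17) = 0.4128.
ζ = δ/√(4π² + δ²) = 0.4128/√(39.48 + 0.170) = 0.4128/6.297 = 0.06556.

0.0656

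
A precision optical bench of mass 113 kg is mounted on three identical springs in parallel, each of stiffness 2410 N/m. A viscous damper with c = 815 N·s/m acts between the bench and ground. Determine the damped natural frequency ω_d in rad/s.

Parallel springs add: k_eq = 3 × 2410 = 7230 N/m.
ω_n = √(k_eq/m) = √(7230/113) = 7.999 rad/s.
Critical damping c_c = 2√(k_eq·m) = 2√(7230 × 113) = 1808 N·s/m, so ζ = c/c_c = 815/1808 = 0.4508.
ω_d = ω_n√(1 − ζ²) = 7.999 × √(1 − 0.203) = 7.140 rad/s.

7.14 rad/s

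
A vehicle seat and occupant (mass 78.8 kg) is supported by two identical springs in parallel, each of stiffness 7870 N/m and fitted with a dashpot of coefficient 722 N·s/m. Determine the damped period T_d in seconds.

0.470 s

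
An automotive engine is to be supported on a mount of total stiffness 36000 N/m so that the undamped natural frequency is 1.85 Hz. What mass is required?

266 kg

ω_n = 2πf_n = 2π × 1.85 = 11.62 rad/s.
m = k/ω_n² = 36000/11.62² = 36000/135.1 = 266.4 kg.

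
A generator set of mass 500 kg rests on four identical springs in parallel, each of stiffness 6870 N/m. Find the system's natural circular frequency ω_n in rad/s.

7.41 rad/s

Parallel springs add: k_eq = 4 × 6870 = 27480 N/m.
ω_n = √(k_eq/m) = √(27480/500) = √54.96 = 7.414 rad/s.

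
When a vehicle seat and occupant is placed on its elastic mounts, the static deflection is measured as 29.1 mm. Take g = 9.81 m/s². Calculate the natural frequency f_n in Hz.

2.92 Hz

ω_n = √(g/δ_st) = √(9.81/0.0291) = √337.1 = 18.36 rad/s.
f_n = ω_n/(2π) = 18.36/6.283 = 2.922 Hz.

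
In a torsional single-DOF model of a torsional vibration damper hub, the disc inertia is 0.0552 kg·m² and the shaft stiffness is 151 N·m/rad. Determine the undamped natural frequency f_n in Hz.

8.32 Hz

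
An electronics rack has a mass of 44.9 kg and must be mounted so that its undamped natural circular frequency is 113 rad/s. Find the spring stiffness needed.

573000 N/m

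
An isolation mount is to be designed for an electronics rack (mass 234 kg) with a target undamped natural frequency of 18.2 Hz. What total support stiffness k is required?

3060000 N/m

ω_n = 2πf_n = 2π × 18.2 = 114.4 rad/s.
k = m·ω_n² = 234 × 114.4² = 234 × 13080 = 3060000 N/m.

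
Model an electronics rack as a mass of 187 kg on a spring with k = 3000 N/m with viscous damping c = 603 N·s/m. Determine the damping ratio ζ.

0.403

ω_n = √(k/m) = √(3000/187) = 4.005 rad/s.
Critical damping c_c = 2√(k·m) = 2√(3000 × 187) = 1498 N·s/m, so ζ = c/c_c = 603/1498 = 0.4025.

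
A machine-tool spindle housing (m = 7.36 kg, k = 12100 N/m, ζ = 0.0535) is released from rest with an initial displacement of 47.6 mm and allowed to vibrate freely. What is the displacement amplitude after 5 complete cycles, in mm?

8.84 mm

Logarithmic decrement δ = 2πζ/√(1 − ζ²) = 2π × 0.05350/√(1 − 0.00286) = 0.3366.
After n cycles, x_n/x₀ = e^(−nδ), so x_5 = 47.6 × e^(−5 × 0.3366) = 47.6 × 0.1858 = 8.843 mm.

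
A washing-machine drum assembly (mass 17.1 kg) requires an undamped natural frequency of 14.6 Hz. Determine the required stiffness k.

144000 N/m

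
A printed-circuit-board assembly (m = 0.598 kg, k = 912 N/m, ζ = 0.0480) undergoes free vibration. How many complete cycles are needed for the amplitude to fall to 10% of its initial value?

8 cycles

Logarithmic decrement δ = 2πζ/√(1 − ζ²) = 2π × 0.04800/√(1 − 0.00230) = 0.3019.
x_n/x₀ = e^(−nδ) ≤ 0.1; take ln: n ≥ ln(1/0.1)/δ = 2.303/0.3019 = 7.626.
So 8 complete cycles are required.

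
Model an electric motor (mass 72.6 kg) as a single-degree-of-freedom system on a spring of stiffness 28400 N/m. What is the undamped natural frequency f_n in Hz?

3.15 Hz

ω_n = √(k/m) = √(28400/72.6) = √391.2 = 19.78 rad/s.
f_n = ω_n/(2π) = 19.78/6.283 = 3.148 Hz.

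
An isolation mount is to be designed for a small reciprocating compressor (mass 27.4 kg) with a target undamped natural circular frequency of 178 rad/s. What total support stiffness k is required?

868000 N/m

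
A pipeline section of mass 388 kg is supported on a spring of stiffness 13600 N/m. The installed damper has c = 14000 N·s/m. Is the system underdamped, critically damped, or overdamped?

c_c = 2√(k·m) = 4594 N·s/m; ζ = c/c_c = 14000/4594 = 3.05.
Since ζ > 1 the system is overdamped.

overdamped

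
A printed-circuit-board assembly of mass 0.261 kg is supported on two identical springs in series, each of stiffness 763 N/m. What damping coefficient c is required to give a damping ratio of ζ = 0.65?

Series springs: 1/k_eq = 2/763, so k_eq = 763/2 = 381.5 N/m.
c_c = 2√(k_eq·m) = 2√(381.5 × 0.261) = 19.96 N·s/m.
c = ζ·c_c = 0.65 × 19.96 = 12.97 N·s/m.

13.0 N·s/m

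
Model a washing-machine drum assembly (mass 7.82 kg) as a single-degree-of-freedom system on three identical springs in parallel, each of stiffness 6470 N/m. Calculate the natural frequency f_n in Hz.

7.93 Hz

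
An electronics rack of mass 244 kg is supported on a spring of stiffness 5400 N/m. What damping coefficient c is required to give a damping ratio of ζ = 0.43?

c_c = 2√(k·m) = 2√(5400 × 244) = 2296 N·s/m.
c = ζ·c_c = 0.43 × 2296 = 987.2 N·s/m.

987 N·s/m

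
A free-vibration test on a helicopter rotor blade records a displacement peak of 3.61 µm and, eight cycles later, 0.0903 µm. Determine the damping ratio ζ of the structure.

Logarithmic decrement δ = (1/n)·ln(x₀/x_n) = (1/8)·ln(3.61/0.0903) = (1/8)·ln(39.98) = 0.4610.
ζ = δ/√(4π² + δ²) = 0.4610/√(39.48 + 0.213) = 0.4610/6.300 = 0.07318.

0.0732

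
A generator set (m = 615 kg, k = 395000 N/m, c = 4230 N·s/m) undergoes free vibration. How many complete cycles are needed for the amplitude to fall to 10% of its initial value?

ζ = c/(2√(km)) = 4230/(2√(395000 × 615)) = 4230/31170 = 0.1357.
Logarithmic decrement δ = 2πζ/√(1 − ζ²) = 2π × 0.1357/√(1 − 0.0184) = 0.8606.
x_n/x₀ = e^(−nδ) ≤ 0.1; take ln: n ≥ ln(1/0.1)/δ = 2.303/0.8606 = 2.676.
So 3 complete cycles are required.

3 cycles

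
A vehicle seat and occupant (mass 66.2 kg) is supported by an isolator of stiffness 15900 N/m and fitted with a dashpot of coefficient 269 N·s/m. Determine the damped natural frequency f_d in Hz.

ω_n = √(k/m) = √(15900/66.2) = 15.50 rad/s.
Critical damping c_c = 2√(k·m) = 2√(15900 × 66.2) = 2052 N·s/m, so ζ = c/c_c = 269/2052 = 0.1311.
ω_d = ω_n√(1 − ζ²) = 15.50 × √(1 − 0.0172) = 15.36 rad/s.
f_d = ω_d/(2π) = 2.445 Hz.

2.45 Hz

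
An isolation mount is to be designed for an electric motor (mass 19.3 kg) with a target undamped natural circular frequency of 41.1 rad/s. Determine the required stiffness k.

k = m·ω_n² = 19.3 × 41.10² = 19.3 × 1689 = 32600 N/m.

32600 N/m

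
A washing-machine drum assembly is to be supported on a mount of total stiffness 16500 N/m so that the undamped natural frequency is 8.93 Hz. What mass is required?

5.24 kg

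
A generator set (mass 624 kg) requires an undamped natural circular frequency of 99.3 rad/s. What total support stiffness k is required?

k = m·ω_n² = 624 × 99.30² = 624 × 9860 = 6153000 N/m.

6150000 N/m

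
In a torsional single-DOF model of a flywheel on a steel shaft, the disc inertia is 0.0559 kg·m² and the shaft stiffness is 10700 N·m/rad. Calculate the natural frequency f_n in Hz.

69.6 Hz

ω_n = √(k_t/J) = √(10700/0.0559) = √191400 = 437.5 rad/s.
f_n = ω_n/(2π) = 437.5/6.283 = 69.63 Hz.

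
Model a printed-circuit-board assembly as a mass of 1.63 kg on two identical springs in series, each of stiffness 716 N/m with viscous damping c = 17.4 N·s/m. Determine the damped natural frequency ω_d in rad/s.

Series springs: 1/k_eq = 2/716, so k_eq = 716/2 = 358.0 N/m.
ω_n = √(k_eq/m) = √(358.0/1.63) = 14.82 rad/s.
Critical damping c_c = 2√(k_eq·m) = 2√(358.0 × 1.63) = 48.31 N·s/m, so ζ = c/c_c = 17.4/48.31 = 0.3602.
ω_d = ω_n√(1 − ζ²) = 14.82 × √(1 − 0.130) = 13.83 rad/s.

13.8 rad/s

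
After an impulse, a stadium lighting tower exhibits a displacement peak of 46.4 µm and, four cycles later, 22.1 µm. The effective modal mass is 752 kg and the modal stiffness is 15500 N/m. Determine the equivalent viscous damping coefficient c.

201 N·s/m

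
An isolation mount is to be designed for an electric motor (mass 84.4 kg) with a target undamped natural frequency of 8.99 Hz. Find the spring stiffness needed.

ω_n = 2πf_n = 2π × 8.99 = 56.49 rad/s.
k = m·ω_n² = 84.4 × 56.49² = 84.4 × 3191 = 269300 N/m.

269000 N/m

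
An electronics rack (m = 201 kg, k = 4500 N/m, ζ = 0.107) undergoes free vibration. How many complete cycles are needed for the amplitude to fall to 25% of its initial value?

Logarithmic decrement δ = 2πζ/√(1 − ζ²) = 2π × 0.1070/√(1 − 0.0114) = 0.6762.
x_n/x₀ = e^(−nδ) ≤ 0.25; take ln: n ≥ ln(1/0.25)/δ = 1.386/0.6762 = 2.050.
So 3 complete cycles are required.

3 cycles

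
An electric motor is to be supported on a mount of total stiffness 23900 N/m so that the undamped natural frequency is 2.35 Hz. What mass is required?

ω_n = 2πf_n = 2π × 2.35 = 14.77 rad/s.
m = k/ω_n² = 23900/14.77² = 23900/218.0 = 109.6 kg.

110 kg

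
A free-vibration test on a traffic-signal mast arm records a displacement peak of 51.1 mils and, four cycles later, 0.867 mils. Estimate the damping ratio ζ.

0.160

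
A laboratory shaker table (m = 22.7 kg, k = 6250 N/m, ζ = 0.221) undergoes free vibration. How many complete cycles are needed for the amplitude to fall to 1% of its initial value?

4 cycles

Logarithmic decrement δ = 2πζ/√(1 − ζ²) = 2π × 0.2210/√(1 − 0.0488) = 1.424.
x_n/x₀ = e^(−nδ) ≤ 0.01; take ln: n ≥ ln(1/0.01)/δ = 4.605/1.424 = 3.234.
So 4 complete cycles are required.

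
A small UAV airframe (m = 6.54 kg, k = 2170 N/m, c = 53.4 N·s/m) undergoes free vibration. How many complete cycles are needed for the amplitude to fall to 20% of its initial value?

ζ = c/(2√(km)) = 53.4/(2√(2170 × 6.54)) = 53.4/238.3 = 0.2241.
Logarithmic decrement δ = 2πζ/√(1 − ζ²) = 2π × 0.2241/√(1 − 0.0502) = 1.445.
x_n/x₀ = e^(−nδ) ≤ 0.2; take ln: n ≥ ln(1/0.2)/δ = 1.609/1.445 = 1.114.
So 2 complete cycles are required.

2 cycles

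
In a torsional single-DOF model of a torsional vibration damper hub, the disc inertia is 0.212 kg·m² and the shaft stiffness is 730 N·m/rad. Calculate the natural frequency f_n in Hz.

9.34 Hz

ω_n = √(k_t/J) = √(730/0.212) = √3443 = 58.68 rad/s.
f_n = ω_n/(2π) = 58.68/6.283 = 9.339 Hz.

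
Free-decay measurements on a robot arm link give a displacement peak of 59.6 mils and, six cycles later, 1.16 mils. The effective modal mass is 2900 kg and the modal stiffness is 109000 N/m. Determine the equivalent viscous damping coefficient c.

Logarithmic decrement δ = (1/n)·ln(x₀/x_n) = (1/6)·ln(59.6/1.16) = (1/6)·ln(51.38) = 0.6565.
ζ = δ/√(4π² + δ²) = 0.6565/√(39.48 + 0.431) = 0.6565/6.317 = 0.1039.
c = ζ · 2√(km) = 0.1039 × 2√(109000 × 2900) = 0.1039 × 35560 = 3695 N·s/m.

3700 N·s/m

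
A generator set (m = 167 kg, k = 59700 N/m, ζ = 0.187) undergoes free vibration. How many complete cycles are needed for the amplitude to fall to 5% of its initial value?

3 cycles

Logarithmic decrement δ = 2πζ/√(1 − ζ²) = 2π × 0.1870/√(1 − 0.0350) = 1.196.
x_n/x₀ = e^(−nδ) ≤ 0.05; take ln: n ≥ ln(1/0.05)/δ = 2.996/1.196 = 2.505.
So 3 complete cycles are required.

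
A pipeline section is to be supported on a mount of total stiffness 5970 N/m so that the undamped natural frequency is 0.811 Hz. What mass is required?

ω_n = 2πf_n = 2π × 0.811 = 5.096 rad/s.
m = k/ω_n² = 5970/5.096² = 5970/25.97 = 229.9 kg.

230 kg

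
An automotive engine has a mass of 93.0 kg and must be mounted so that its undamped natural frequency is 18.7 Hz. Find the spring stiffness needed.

1280000 N/m

ω_n = 2πf_n = 2π × 18.7 = 117.5 rad/s.
k = m·ω_n² = 93.0 × 117.5² = 93.0 × 13810 = 1284000 N/m.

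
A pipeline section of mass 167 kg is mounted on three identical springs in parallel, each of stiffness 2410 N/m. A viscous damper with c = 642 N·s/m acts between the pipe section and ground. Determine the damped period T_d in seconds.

Parallel springs add: k_eq = 3 × 2410 = 7230 N/m.
ω_n = √(k_eq/m) = √(7230/167) = 6.580 rad/s.
Critical damping c_c = 2√(k_eq·m) = 2√(7230 × 167) = 2198 N·s/m, so ζ = c/c_c = 642/2198 = 0.2921.
ω_d = ω_n√(1 − ζ²) = 6.580 × √(1 − 0.0853) = 6.293 rad/s.
T_d = 2π/ω_d = 0.9985 s.

0.998 s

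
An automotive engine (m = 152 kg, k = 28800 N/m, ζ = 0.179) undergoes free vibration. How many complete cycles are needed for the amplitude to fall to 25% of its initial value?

2 cycles

Logarithmic decrement δ = 2πζ/√(1 − ζ²) = 2π × 0.1790/√(1 − 0.0320) = 1.143.
x_n/x₀ = e^(−nδ) ≤ 0.25; take ln: n ≥ ln(1/0.25)/δ = 1.386/1.143 = 1.213.
So 2 complete cycles are required.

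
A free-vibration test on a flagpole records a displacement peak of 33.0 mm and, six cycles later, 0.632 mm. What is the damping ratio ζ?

0.104

Logarithmic decrement δ = (1/n)·ln(x₀/x_n) = (1/6)·ln(33.0/0.632) = (1/6)·ln(52.22) = 0.6592.
ζ = δ/√(4π² + δ²) = 0.6592/√(39.48 + 0.435) = 0.6592/6.318 = 0.1043.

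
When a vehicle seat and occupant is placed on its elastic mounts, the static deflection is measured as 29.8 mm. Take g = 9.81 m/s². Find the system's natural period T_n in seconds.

0.346 s

ω_n = √(g/δ_st) = √(9.81/0.0298) = √329.2 = 18.14 rad/s.
T_n = 2π/ω_n = 6.283/18.14 = 0.3463 s.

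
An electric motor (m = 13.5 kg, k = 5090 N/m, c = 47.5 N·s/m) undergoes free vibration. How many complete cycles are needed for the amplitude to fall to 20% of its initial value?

ζ = c/(2√(km)) = 47.5/(2√(5090 × 13.5)) = 47.5/524.3 = 0.09060.
Logarithmic decrement δ = 2πζ/√(1 − ζ²) = 2π × 0.09060/√(1 − 0.00821) = 0.5716.
x_n/x₀ = e^(−nδ) ≤ 0.2; take ln: n ≥ ln(1/0.2)/δ = 1.609/0.5716 = 2.816.
So 3 complete cycles are required.

3 cycles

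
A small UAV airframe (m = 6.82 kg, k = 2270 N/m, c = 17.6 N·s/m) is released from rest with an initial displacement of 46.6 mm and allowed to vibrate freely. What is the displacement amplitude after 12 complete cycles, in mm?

ζ = c/(2√(km)) = 17.6/(2√(2270 × 6.82)) = 17.6/248.8 = 0.07073.
Logarithmic decrement δ = 2πζ/√(1 − ζ²) = 2π × 0.07073/√(1 − 0.00500) = 0.4455.
After n cycles, x_n/x₀ = e^(−nδ), so x_12 = 46.6 × e^(−12 × 0.4455) = 46.6 × 0.004767 = 0.2222 mm.

0.222 mm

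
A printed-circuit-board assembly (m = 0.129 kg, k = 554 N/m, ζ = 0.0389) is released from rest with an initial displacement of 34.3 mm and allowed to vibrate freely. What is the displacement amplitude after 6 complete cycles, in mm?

Logarithmic decrement δ = 2πζ/√(1 − ζ²) = 2π × 0.03890/√(1 − 0.00151) = 0.2446.
After n cycles, x_n/x₀ = e^(−nδ), so x_6 = 34.3 × e^(−6 × 0.2446) = 34.3 × 0.2305 = 7.905 mm.

7.91 mm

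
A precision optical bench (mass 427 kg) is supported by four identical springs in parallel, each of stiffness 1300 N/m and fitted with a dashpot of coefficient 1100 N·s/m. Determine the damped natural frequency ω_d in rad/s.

3.24 rad/s

Parallel springs add: k_eq = 4 × 1300 = 5200 N/m.
ω_n = √(k_eq/m) = √(5200/427) = 3.490 rad/s.
Critical damping c_c = 2√(k_eq·m) = 2√(5200 × 427) = 2980 N·s/m, so ζ = c/c_c = 1100/2980 = 0.3691.
ω_d = ω_n√(1 − ζ²) = 3.490 × √(1 − 0.136) = 3.243 rad/s.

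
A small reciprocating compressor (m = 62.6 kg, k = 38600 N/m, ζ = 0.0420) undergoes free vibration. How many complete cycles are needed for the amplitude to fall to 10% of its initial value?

Logarithmic decrement δ = 2πζ/√(1 − ζ²) = 2π × 0.04200/√(1 − 0.00176) = 0.2641.
x_n/x₀ = e^(−nδ) ≤ 0.1; take ln: n ≥ ln(1/0.1)/δ = 2.303/0.2641 = 8.718.
So 9 complete cycles are required.

9 cycles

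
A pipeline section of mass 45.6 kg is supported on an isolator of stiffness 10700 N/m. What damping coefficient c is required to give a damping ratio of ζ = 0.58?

c_c = 2√(k·m) = 2√(10700 × 45.6) = 1397 N·s/m.
c = ζ·c_c = 0.58 × 1397 = 810.3 N·s/m.

810 N·s/m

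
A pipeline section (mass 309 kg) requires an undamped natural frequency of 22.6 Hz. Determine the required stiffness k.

ω_n = 2πf_n = 2π × 22.6 = 142.0 rad/s.
k = m·ω_n² = 309 × 142.0² = 309 × 20160 = 6231000 N/m.

6230000 N/m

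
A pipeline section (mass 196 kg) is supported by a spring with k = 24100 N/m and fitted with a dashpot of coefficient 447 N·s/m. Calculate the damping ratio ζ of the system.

ω_n = √(k/m) = √(24100/196) = 11.09 rad/s.
Critical damping c_c = 2√(k·m) = 2√(24100 × 196) = 4347 N·s/m, so ζ = c/c_c = 447/4347 = 0.1028.

0.103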